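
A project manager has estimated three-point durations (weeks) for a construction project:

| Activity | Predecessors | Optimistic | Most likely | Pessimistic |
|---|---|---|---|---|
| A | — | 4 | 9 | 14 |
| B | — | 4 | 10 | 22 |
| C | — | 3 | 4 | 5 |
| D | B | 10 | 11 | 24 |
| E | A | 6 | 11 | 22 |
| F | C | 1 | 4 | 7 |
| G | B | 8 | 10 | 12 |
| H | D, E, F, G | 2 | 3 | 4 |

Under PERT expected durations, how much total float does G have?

te_A = (4 + 4·9 + 14)/6 = 54/6 = 9
te_B = (4 + 4·10 + 22)/6 = 66/6 = 11
te_C = (3 + 4·4 + 5)/6 = 24/6 = 4
te_D = (10 + 4·11 + 24)/6 = 78/6 = 13
te_E = (6 + 4·11 + 22)/6 = 72/6 = 12
te_F = (1 + 4·4 + 7)/6 = 24/6 = 4
te_G = (8 + 4·10 + 12)/6 = 60/6 = 10
te_H = (2 + 4·3 + 4)/6 = 18/6 = 3

Forward pass:
ES_A = 0; EF_A = 9
ES_B = 0; EF_B = 11
ES_C = 0; EF_C = 4
ES_D = 11; EF_D = 11+13 = 24
ES_E = 9; EF_E = 9+12 = 21
ES_F = 4; EF_F = 4+4 = 8
ES_G = 11; EF_G = 11+10 = 21
ES_H = max(EF_D=24, EF_E=21, EF_F=8, EF_G=21) = 24; EF_H = 24+3 = 27
Expected project duration μ = 27 weeks. Critical path: B → D → H.

Backward pass:
LF_H = 27; LS_H = 27−3 = 24
LF_G = LS_H = 24; LS_G = 24−10 = 14
LF_F = LS_H = 24; LS_F = 24−4 = 20
LF_E = LS_H = 24; LS_E = 24−12 = 12
LF_D = LS_H = 24; LS_D = 24−13 = 11
LF_C = LS_F = 20; LS_C = 20−4 = 16
LF_B = min(LS_D=11, LS_G=14) = 11; LS_B = 11−11 = 0
LF_A = LS_E = 12; LS_A = 12−9 = 3
Slack_G = LS_G − ES_G = 14 − 11 = 3

3 weeks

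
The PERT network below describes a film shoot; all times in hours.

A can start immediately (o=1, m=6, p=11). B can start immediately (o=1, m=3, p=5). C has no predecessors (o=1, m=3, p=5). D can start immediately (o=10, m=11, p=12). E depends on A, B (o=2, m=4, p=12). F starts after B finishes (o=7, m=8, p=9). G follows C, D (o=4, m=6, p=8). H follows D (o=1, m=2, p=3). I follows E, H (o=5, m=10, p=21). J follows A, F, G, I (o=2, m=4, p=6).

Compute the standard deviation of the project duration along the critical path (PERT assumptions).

te_A = (1 + 4·6 + 11)/6 = 36/6 = 6; σ²_A = ((11−1)/6)² = 2.778
te_B = (1 + 4·3 + 5)/6 = 18/6 = 3; σ²_B = ((5−1)/6)² = 0.444
te_C = (1 + 4·3 + 5)/6 = 18/6 = 3; σ²_C = ((5−1)/6)² = 0.444
te_D = (10 + 4·11 + 12)/6 = 66/6 = 11; σ²_D = ((12−10)/6)² = 0.111
te_E = (2 + 4·4 + 12)/6 = 30/6 = 5; σ²_E = ((12−2)/6)² = 2.778
te_F = (7 + 4·8 + 9)/6 = 48/6 = 8; σ²_F = ((9−7)/6)² = 0.111
te_G = (4 + 4·6 + 8)/6 = 36/6 = 6; σ²_G = ((8−4)/6)² = 0.444
te_H = (1 + 4·2 + 3)/6 = 12/6 = 2; σ²_H = ((3−1)/6)² = 0.111
te_I = (5 + 4·10 + 21)/6 = 66/6 = 11; σ²_I = ((21−5)/6)² = 7.111
te_J = (2 + 4·4 + 6)/6 = 24/6 = 4; σ²_J = ((6−2)/6)² = 0.444

Forward pass:
ES_A = 0; EF_A = 6
ES_B = 0; EF_B = 3
ES_C = 0; EF_C = 3
ES_D = 0; EF_D = 11
ES_E = max(EF_A=6, EF_B=3) = 6; EF_E = 6+5 = 11
ES_F = 3; EF_F = 3+8 = 11
ES_G = max(EF_C=3, EF_D=11) = 11; EF_G = 11+6 = 17
ES_H = 11; EF_H = 11+2 = 13
ES_I = max(EF_E=11, EF_H=13) = 13; EF_I = 13+11 = 24
ES_J = max(EF_A=6, EF_F=11, EF_G=17, EF_I=24) = 24; EF_J = 24+4 = 28
Expected project duration μ = 28 hours. Critical path: D → H → I → J.

Variance along critical path = 0.111 + 0.111 + 7.111 + 0.444 = 7.778
σ = √7.778 = 2.789 hours

2.79 hours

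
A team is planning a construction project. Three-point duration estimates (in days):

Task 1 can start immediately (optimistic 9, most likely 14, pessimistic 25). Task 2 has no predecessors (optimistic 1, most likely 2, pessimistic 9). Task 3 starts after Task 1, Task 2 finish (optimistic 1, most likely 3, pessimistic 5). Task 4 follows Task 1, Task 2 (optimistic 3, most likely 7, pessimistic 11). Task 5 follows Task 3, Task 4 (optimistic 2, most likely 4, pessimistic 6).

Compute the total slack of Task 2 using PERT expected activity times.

12 days

te_Task 1 = (9 + 4·14 + 25)/6 = 90/6 = 15
te_Task 2 = (1 + 4·2 + 9)/6 = 18/6 = 3
te_Task 3 = (1 + 4·3 + 5)/6 = 18/6 = 3
te_Task 4 = (3 + 4·7 + 11)/6 = 42/6 = 7
te_Task 5 = (2 + 4·4 + 6)/6 = 24/6 = 4

Forward pass:
ES_Task 1 = 0; EF_Task 1 = 15
ES_Task 2 = 0; EF_Task 2 = 3
ES_Task 3 = max(EF_Task 1=15, EF_Task 2=3) = 15; EF_Task 3 = 15+3 = 18
ES_Task 4 = max(EF_Task 1=15, EF_Task 2=3) = 15; EF_Task 4 = 15+7 = 22
ES_Task 5 = max(EF_Task 3=18, EF_Task 4=22) = 22; EF_Task 5 = 22+4 = 26
Expected project duration μ = 26 days. Critical path: Task 1 → Task 4 → Task 5.

Backward pass:
LF_Task 5 = 26; LS_Task 5 = 26−4 = 22
LF_Task 4 = LS_Task 5 = 22; LS_Task 4 = 22−7 = 15
LF_Task 3 = LS_Task 5 = 22; LS_Task 3 = 22−3 = 19
LF_Task 2 = min(LS_Task 3=19, LS_Task 4=15) = 15; LS_Task 2 = 15−3 = 12
LF_Task 1 = min(LS_Task 3=19, LS_Task 4=15) = 15; LS_Task 1 = 15−15 = 0
Slack_Task 2 = LS_Task 2 − ES_Task 2 = 12 − 0 = 12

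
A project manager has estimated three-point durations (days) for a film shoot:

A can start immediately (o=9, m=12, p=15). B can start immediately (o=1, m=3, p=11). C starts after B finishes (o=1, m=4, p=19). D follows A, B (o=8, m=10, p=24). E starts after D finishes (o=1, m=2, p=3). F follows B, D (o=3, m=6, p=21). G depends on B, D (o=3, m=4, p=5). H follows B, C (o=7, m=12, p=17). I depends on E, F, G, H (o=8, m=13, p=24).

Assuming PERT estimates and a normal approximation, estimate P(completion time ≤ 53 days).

te_A = (9 + 4·12 + 15)/6 = 72/6 = 12; σ²_A = ((15−9)/6)² = 1.000
te_B = (1 + 4·3 + 11)/6 = 24/6 = 4; σ²_B = ((11−1)/6)² = 2.778
te_C = (1 + 4·4 + 19)/6 = 36/6 = 6; σ²_C = ((19−1)/6)² = 9.000
te_D = (8 + 4·10 + 24)/6 = 72/6 = 12; σ²_D = ((24−8)/6)² = 7.111
te_E = (1 + 4·2 + 3)/6 = 12/6 = 2; σ²_E = ((3−1)/6)² = 0.111
te_F = (3 + 4·6 + 21)/6 = 48/6 = 8; σ²_F = ((21−3)/6)² = 9.000
te_G = (3 + 4·4 + 5)/6 = 24/6 = 4; σ²_G = ((5−3)/6)² = 0.111
te_H = (7 + 4·12 + 17)/6 = 72/6 = 12; σ²_H = ((17−7)/6)² = 2.778
te_I = (8 + 4·13 + 24)/6 = 84/6 = 14; σ²_I = ((24−8)/6)² = 7.111

Forward pass:
ES_A = 0; EF_A = 12
ES_B = 0; EF_B = 4
ES_C = 4; EF_C = 4+6 = 10
ES_D = max(EF_A=12, EF_B=4) = 12; EF_D = 12+12 = 24
ES_E = 24; EF_E = 24+2 = 26
ES_F = max(EF_B=4, EF_D=24) = 24; EF_F = 24+8 = 32
ES_G = max(EF_B=4, EF_D=24) = 24; EF_G = 24+4 = 28
ES_H = max(EF_B=4, EF_C=10) = 10; EF_H = 10+12 = 22
ES_I = max(EF_E=26, EF_F=32, EF_G=28, EF_H=22) = 32; EF_I = 32+14 = 46
Expected project duration μ = 46 days. Critical path: A → D → F → I.

Variance along critical path = 1.000 + 7.111 + 9.000 + 7.111 = 24.222; σ = √24.222 = 4.922 days.
Z = (53 − 46) / 4.922 = 1.422
P(T ≤ 53) = Φ(1.422) ≈ 0.923

0.923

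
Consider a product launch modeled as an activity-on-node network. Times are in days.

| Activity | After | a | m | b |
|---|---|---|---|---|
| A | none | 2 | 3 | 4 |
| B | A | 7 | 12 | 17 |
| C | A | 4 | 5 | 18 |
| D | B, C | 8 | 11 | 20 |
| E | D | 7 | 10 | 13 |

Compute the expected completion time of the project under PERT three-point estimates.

te_A = (2 + 4·3 + 4)/6 = 18/6 = 3
te_B = (7 + 4·12 + 17)/6 = 72/6 = 12
te_C = (4 + 4·5 + 18)/6 = 42/6 = 7
te_D = (8 + 4·11 + 20)/6 = 72/6 = 12
te_E = (7 + 4·10 + 13)/6 = 60/6 = 10

Forward pass:
ES_A = 0; EF_A = 3
ES_B = 3; EF_B = 3+12 = 15
ES_C = 3; EF_C = 3+7 = 10
ES_D = max(EF_B=15, EF_C=10) = 15; EF_D = 15+12 = 27
ES_E = 27; EF_E = 27+10 = 37
Expected project duration μ = 37 days. Critical path: A → B → D → E.

37 days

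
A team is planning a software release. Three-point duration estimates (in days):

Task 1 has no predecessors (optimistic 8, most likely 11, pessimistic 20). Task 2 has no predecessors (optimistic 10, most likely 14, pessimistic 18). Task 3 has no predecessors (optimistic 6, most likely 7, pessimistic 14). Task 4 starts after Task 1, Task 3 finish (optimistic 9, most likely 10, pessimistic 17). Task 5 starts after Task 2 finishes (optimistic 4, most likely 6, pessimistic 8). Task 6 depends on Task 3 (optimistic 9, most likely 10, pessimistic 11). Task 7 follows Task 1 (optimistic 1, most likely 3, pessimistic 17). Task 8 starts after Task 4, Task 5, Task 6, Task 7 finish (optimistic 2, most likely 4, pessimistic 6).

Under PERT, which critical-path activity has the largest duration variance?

Task 1

te_Task 1 = (8 + 4·11 + 20)/6 = 72/6 = 12; σ²_Task 1 = ((20−8)/6)² = 4.000
te_Task 2 = (10 + 4·14 + 18)/6 = 84/6 = 14; σ²_Task 2 = ((18−10)/6)² = 1.778
te_Task 3 = (6 + 4·7 + 14)/6 = 48/6 = 8; σ²_Task 3 = ((14−6)/6)² = 1.778
te_Task 4 = (9 + 4·10 + 17)/6 = 66/6 = 11; σ²_Task 4 = ((17−9)/6)² = 1.778
te_Task 5 = (4 + 4·6 + 8)/6 = 36/6 = 6; σ²_Task 5 = ((8−4)/6)² = 0.444
te_Task 6 = (9 + 4·10 + 11)/6 = 60/6 = 10; σ²_Task 6 = ((11−9)/6)² = 0.111
te_Task 7 = (1 + 4·3 + 17)/6 = 30/6 = 5; σ²_Task 7 = ((17−1)/6)² = 7.111
te_Task 8 = (2 + 4·4 + 6)/6 = 24/6 = 4; σ²_Task 8 = ((6−2)/6)² = 0.444

Forward pass:
ES_Task 1 = 0; EF_Task 1 = 12
ES_Task 2 = 0; EF_Task 2 = 14
ES_Task 3 = 0; EF_Task 3 = 8
ES_Task 4 = max(EF_Task 1=12, EF_Task 3=8) = 12; EF_Task 4 = 12+11 = 23
ES_Task 5 = 14; EF_Task 5 = 14+6 = 20
ES_Task 6 = 8; EF_Task 6 = 8+10 = 18
ES_Task 7 = 12; EF_Task 7 = 12+5 = 17
ES_Task 8 = max(EF_Task 4=23, EF_Task 5=20, EF_Task 6=18, EF_Task 7=17) = 23; EF_Task 8 = 23+4 = 27
Expected project duration μ = 27 days. Critical path: Task 1 → Task 4 → Task 8.

Variances on critical path: σ²_Task 1=4.000, σ²_Task 4=1.778, σ²_Task 8=0.444.
Largest is σ²_Task 1 = 4.000.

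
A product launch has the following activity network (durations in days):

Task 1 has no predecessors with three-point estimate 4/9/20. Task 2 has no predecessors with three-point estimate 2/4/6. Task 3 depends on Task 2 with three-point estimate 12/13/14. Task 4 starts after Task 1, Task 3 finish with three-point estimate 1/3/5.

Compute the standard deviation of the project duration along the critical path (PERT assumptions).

te_Task 1 = (4 + 4·9 + 20)/6 = 60/6 = 10; σ²_Task 1 = ((20−4)/6)² = 7.111
te_Task 2 = (2 + 4·4 + 6)/6 = 24/6 = 4; σ²_Task 2 = ((6−2)/6)² = 0.444
te_Task 3 = (12 + 4·13 + 14)/6 = 78/6 = 13; σ²_Task 3 = ((14−12)/6)² = 0.111
te_Task 4 = (1 + 4·3 + 5)/6 = 18/6 = 3; σ²_Task 4 = ((5−1)/6)² = 0.444

Forward pass:
ES_Task 1 = 0; EF_Task 1 = 10
ES_Task 2 = 0; EF_Task 2 = 4
ES_Task 3 = 4; EF_Task 3 = 4+13 = 17
ES_Task 4 = max(EF_Task 1=10, EF_Task 3=17) = 17; EF_Task 4 = 17+3 = 20
Expected project duration μ = 20 days. Critical path: Task 2 → Task 3 → Task 4.

Variance along critical path = 0.444 + 0.111 + 0.444 = 1.000
σ = √1.000 = 1.000 days

1.00 days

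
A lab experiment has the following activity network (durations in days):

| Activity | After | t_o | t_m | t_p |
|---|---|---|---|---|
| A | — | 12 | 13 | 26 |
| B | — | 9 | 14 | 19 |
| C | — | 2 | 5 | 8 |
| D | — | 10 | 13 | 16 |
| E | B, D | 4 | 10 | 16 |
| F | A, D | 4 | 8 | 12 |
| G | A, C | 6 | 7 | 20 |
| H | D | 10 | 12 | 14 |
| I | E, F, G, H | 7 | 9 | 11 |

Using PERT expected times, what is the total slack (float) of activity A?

1 days

te_A = (12 + 4·13 + 26)/6 = 90/6 = 15
te_B = (9 + 4·14 + 19)/6 = 84/6 = 14
te_C = (2 + 4·5 + 8)/6 = 30/6 = 5
te_D = (10 + 4·13 + 16)/6 = 78/6 = 13
te_E = (4 + 4·10 + 16)/6 = 60/6 = 10
te_F = (4 + 4·8 + 12)/6 = 48/6 = 8
te_G = (6 + 4·7 + 20)/6 = 54/6 = 9
te_H = (10 + 4·12 + 14)/6 = 72/6 = 12
te_I = (7 + 4·9 + 11)/6 = 54/6 = 9

Forward pass:
ES_A = 0; EF_A = 15
ES_B = 0; EF_B = 14
ES_C = 0; EF_C = 5
ES_D = 0; EF_D = 13
ES_E = max(EF_B=14, EF_D=13) = 14; EF_E = 14+10 = 24
ES_F = max(EF_A=15, EF_D=13) = 15; EF_F = 15+8 = 23
ES_G = max(EF_A=15, EF_C=5) = 15; EF_G = 15+9 = 24
ES_H = 13; EF_H = 13+12 = 25
ES_I = max(EF_E=24, EF_F=23, EF_G=24, EF_H=25) = 25; EF_I = 25+9 = 34
Expected project duration μ = 34 days. Critical path: D → H → I.

Backward pass:
LF_I = 34; LS_I = 34−9 = 25
LF_H = LS_I = 25; LS_H = 25−12 = 13
LF_G = LS_I = 25; LS_G = 25−9 = 16
LF_F = LS_I = 25; LS_F = 25−8 = 17
LF_E = LS_I = 25; LS_E = 25−10 = 15
LF_D = min(LS_E=15, LS_F=17, LS_H=13) = 13; LS_D = 13−13 = 0
LF_C = LS_G = 16; LS_C = 16−5 = 11
LF_B = LS_E = 15; LS_B = 15−14 = 1
LF_A = min(LS_F=17, LS_G=16) = 16; LS_A = 16−15 = 1
Slack_A = LS_A − ES_A = 1 − 0 = 1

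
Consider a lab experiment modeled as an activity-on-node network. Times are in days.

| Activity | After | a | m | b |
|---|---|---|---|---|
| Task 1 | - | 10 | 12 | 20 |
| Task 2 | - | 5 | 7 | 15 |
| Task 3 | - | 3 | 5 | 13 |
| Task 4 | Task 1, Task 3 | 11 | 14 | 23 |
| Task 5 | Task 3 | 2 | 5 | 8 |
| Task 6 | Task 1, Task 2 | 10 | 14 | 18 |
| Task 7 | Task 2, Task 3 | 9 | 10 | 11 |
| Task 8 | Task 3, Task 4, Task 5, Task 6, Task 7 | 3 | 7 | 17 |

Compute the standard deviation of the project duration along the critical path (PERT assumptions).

3.50 days

te_Task 1 = (10 + 4·12 + 20)/6 = 78/6 = 13; σ²_Task 1 = ((20−10)/6)² = 2.778
te_Task 2 = (5 + 4·7 + 15)/6 = 48/6 = 8; σ²_Task 2 = ((15−5)/6)² = 2.778
te_Task 3 = (3 + 4·5 + 13)/6 = 36/6 = 6; σ²_Task 3 = ((13−3)/6)² = 2.778
te_Task 4 = (11 + 4·14 + 23)/6 = 90/6 = 15; σ²_Task 4 = ((23−11)/6)² = 4.000
te_Task 5 = (2 + 4·5 + 8)/6 = 30/6 = 5; σ²_Task 5 = ((8−2)/6)² = 1.000
te_Task 6 = (10 + 4·14 + 18)/6 = 84/6 = 14; σ²_Task 6 = ((18−10)/6)² = 1.778
te_Task 7 = (9 + 4·10 + 11)/6 = 60/6 = 10; σ²_Task 7 = ((11−9)/6)² = 0.111
te_Task 8 = (3 + 4·7 + 17)/6 = 48/6 = 8; σ²_Task 8 = ((17−3)/6)² = 5.444

Forward pass:
ES_Task 1 = 0; EF_Task 1 = 13
ES_Task 2 = 0; EF_Task 2 = 8
ES_Task 3 = 0; EF_Task 3 = 6
ES_Task 4 = max(EF_Task 1=13, EF_Task 3=6) = 13; EF_Task 4 = 13+15 = 28
ES_Task 5 = 6; EF_Task 5 = 6+5 = 11
ES_Task 6 = max(EF_Task 1=13, EF_Task 2=8) = 13; EF_Task 6 = 13+14 = 27
ES_Task 7 = max(EF_Task 2=8, EF_Task 3=6) = 8; EF_Task 7 = 8+10 = 18
ES_Task 8 = max(EF_Task 3=6, EF_Task 4=28, EF_Task 5=11, EF_Task 6=27, EF_Task 7=18) = 28; EF_Task 8 = 28+8 = 36
Expected project duration μ = 36 days. Critical path: Task 1 → Task 4 → Task 8.

Variance along critical path = 2.778 + 4.000 + 5.444 = 12.222
σ = √12.222 = 3.496 days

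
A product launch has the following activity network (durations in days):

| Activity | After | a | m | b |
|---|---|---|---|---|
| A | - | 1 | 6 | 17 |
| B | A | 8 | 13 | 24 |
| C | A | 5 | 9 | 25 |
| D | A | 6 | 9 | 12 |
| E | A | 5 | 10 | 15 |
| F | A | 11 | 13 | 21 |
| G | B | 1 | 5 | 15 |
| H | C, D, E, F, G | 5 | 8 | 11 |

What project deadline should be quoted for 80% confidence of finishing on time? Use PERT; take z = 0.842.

te_A = (1 + 4·6 + 17)/6 = 42/6 = 7; σ²_A = ((17−1)/6)² = 7.111
te_B = (8 + 4·13 + 24)/6 = 84/6 = 14; σ²_B = ((24−8)/6)² = 7.111
te_C = (5 + 4·9 + 25)/6 = 66/6 = 11; σ²_C = ((25−5)/6)² = 11.111
te_D = (6 + 4·9 + 12)/6 = 54/6 = 9; σ²_D = ((12−6)/6)² = 1.000
te_E = (5 + 4·10 + 15)/6 = 60/6 = 10; σ²_E = ((15−5)/6)² = 2.778
te_F = (11 + 4·13 + 21)/6 = 84/6 = 14; σ²_F = ((21−11)/6)² = 2.778
te_G = (1 + 4·5 + 15)/6 = 36/6 = 6; σ²_G = ((15−1)/6)² = 5.444
te_H = (5 + 4·8 + 11)/6 = 48/6 = 8; σ²_H = ((11−5)/6)² = 1.000

Forward pass:
ES_A = 0; EF_A = 7
ES_B = 7; EF_B = 7+14 = 21
ES_C = 7; EF_C = 7+11 = 18
ES_D = 7; EF_D = 7+9 = 16
ES_E = 7; EF_E = 7+10 = 17
ES_F = 7; EF_F = 7+14 = 21
ES_G = 21; EF_G = 21+6 = 27
ES_H = max(EF_C=18, EF_D=16, EF_E=17, EF_F=21, EF_G=27) = 27; EF_H = 27+8 = 35
Expected project duration μ = 35 days. Critical path: A → B → G → H.

Variance along critical path = 7.111 + 7.111 + 5.444 + 1.000 = 20.667; σ = 4.546 days.
D = μ + z·σ = 35 + 0.842·4.546 = 38.8 days

38.8 days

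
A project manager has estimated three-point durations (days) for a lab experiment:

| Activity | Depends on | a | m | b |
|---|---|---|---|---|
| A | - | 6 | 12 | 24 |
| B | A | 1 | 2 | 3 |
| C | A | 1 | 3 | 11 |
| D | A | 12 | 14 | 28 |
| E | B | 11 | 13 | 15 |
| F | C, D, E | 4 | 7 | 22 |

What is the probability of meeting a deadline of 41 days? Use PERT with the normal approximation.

0.725

te_A = (6 + 4·12 + 24)/6 = 78/6 = 13; σ²_A = ((24−6)/6)² = 9.000
te_B = (1 + 4·2 + 3)/6 = 12/6 = 2; σ²_B = ((3−1)/6)² = 0.111
te_C = (1 + 4·3 + 11)/6 = 24/6 = 4; σ²_C = ((11−1)/6)² = 2.778
te_D = (12 + 4·14 + 28)/6 = 96/6 = 16; σ²_D = ((28−12)/6)² = 7.111
te_E = (11 + 4·13 + 15)/6 = 78/6 = 13; σ²_E = ((15−11)/6)² = 0.444
te_F = (4 + 4·7 + 22)/6 = 54/6 = 9; σ²_F = ((22−4)/6)² = 9.000

Forward pass:
ES_A = 0; EF_A = 13
ES_B = 13; EF_B = 13+2 = 15
ES_C = 13; EF_C = 13+4 = 17
ES_D = 13; EF_D = 13+16 = 29
ES_E = 15; EF_E = 15+13 = 28
ES_F = max(EF_C=17, EF_D=29, EF_E=28) = 29; EF_F = 29+9 = 38
Expected project duration μ = 38 days. Critical path: A → D → F.

Variance along critical path = 9.000 + 7.111 + 9.000 = 25.111; σ = √25.111 = 5.011 days.
Z = (41 − 38) / 5.011 = 0.599
P(T ≤ 41) = Φ(0.599) ≈ 0.725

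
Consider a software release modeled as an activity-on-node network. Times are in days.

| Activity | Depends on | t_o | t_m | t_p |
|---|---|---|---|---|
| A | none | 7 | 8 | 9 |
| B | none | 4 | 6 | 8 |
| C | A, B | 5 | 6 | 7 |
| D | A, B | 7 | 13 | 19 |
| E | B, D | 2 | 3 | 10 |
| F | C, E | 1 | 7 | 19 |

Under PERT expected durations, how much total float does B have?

2 days

te_A = (7 + 4·8 + 9)/6 = 48/6 = 8
te_B = (4 + 4·6 + 8)/6 = 36/6 = 6
te_C = (5 + 4·6 + 7)/6 = 36/6 = 6
te_D = (7 + 4·13 + 19)/6 = 78/6 = 13
te_E = (2 + 4·3 + 10)/6 = 24/6 = 4
te_F = (1 + 4·7 + 19)/6 = 48/6 = 8

Forward pass:
ES_A = 0; EF_A = 8
ES_B = 0; EF_B = 6
ES_C = max(EF_A=8, EF_B=6) = 8; EF_C = 8+6 = 14
ES_D = max(EF_A=8, EF_B=6) = 8; EF_D = 8+13 = 21
ES_E = max(EF_B=6, EF_D=21) = 21; EF_E = 21+4 = 25
ES_F = max(EF_C=14, EF_E=25) = 25; EF_F = 25+8 = 33
Expected project duration μ = 33 days. Critical path: A → D → E → F.

Backward pass:
LF_F = 33; LS_F = 33−8 = 25
LF_E = LS_F = 25; LS_E = 25−4 = 21
LF_D = LS_E = 21; LS_D = 21−13 = 8
LF_C = LS_F = 25; LS_C = 25−6 = 19
LF_B = min(LS_C=19, LS_D=8, LS_E=21) = 8; LS_B = 8−6 = 2
LF_A = min(LS_C=19, LS_D=8) = 8; LS_A = 8−8 = 0
Slack_B = LS_B − ES_B = 2 − 0 = 2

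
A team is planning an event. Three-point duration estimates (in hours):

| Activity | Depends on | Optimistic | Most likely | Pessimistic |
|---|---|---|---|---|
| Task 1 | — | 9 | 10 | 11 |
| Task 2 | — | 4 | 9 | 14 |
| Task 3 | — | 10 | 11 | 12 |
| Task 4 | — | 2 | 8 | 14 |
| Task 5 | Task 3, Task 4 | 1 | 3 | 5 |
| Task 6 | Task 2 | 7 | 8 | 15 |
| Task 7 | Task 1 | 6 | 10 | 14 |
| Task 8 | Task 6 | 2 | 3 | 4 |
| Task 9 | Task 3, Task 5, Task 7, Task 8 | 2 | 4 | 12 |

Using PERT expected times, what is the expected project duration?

te_Task 1 = (9 + 4·10 + 11)/6 = 60/6 = 10
te_Task 2 = (4 + 4·9 + 14)/6 = 54/6 = 9
te_Task 3 = (10 + 4·11 + 12)/6 = 66/6 = 11
te_Task 4 = (2 + 4·8 + 14)/6 = 48/6 = 8
te_Task 5 = (1 + 4·3 + 5)/6 = 18/6 = 3
te_Task 6 = (7 + 4·8 + 15)/6 = 54/6 = 9
te_Task 7 = (6 + 4·10 + 14)/6 = 60/6 = 10
te_Task 8 = (2 + 4·3 + 4)/6 = 18/6 = 3
te_Task 9 = (2 + 4·4 + 12)/6 = 30/6 = 5

Forward pass:
ES_Task 1 = 0; EF_Task 1 = 10
ES_Task 2 = 0; EF_Task 2 = 9
ES_Task 3 = 0; EF_Task 3 = 11
ES_Task 4 = 0; EF_Task 4 = 8
ES_Task 5 = max(EF_Task 3=11, EF_Task 4=8) = 11; EF_Task 5 = 11+3 = 14
ES_Task 6 = 9; EF_Task 6 = 9+9 = 18
ES_Task 7 = 10; EF_Task 7 = 10+10 = 20
ES_Task 8 = 18; EF_Task 8 = 18+3 = 21
ES_Task 9 = max(EF_Task 3=11, EF_Task 5=14, EF_Task 7=20, EF_Task 8=21) = 21; EF_Task 9 = 21+5 = 26
Expected project duration μ = 26 hours. Critical path: Task 2 → Task 6 → Task 8 → Task 9.

26 hours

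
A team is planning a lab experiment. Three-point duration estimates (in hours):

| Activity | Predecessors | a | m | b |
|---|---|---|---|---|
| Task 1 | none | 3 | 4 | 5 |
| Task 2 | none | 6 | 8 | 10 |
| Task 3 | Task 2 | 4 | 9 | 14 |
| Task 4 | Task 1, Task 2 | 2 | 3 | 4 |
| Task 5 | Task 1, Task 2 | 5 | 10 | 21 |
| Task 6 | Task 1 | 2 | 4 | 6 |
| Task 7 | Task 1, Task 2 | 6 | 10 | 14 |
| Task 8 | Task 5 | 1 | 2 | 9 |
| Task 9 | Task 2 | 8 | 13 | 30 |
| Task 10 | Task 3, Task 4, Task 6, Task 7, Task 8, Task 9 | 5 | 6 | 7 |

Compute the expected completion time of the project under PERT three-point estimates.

te_Task 1 = (3 + 4·4 + 5)/6 = 24/6 = 4
te_Task 2 = (6 + 4·8 + 10)/6 = 48/6 = 8
te_Task 3 = (4 + 4·9 + 14)/6 = 54/6 = 9
te_Task 4 = (2 + 4·3 + 4)/6 = 18/6 = 3
te_Task 5 = (5 + 4·10 + 21)/6 = 66/6 = 11
te_Task 6 = (2 + 4·4 + 6)/6 = 24/6 = 4
te_Task 7 = (6 + 4·10 + 14)/6 = 60/6 = 10
te_Task 8 = (1 + 4·2 + 9)/6 = 18/6 = 3
te_Task 9 = (8 + 4·13 + 30)/6 = 90/6 = 15
te_Task 10 = (5 + 4·6 + 7)/6 = 36/6 = 6

Forward pass:
ES_Task 1 = 0; EF_Task 1 = 4
ES_Task 2 = 0; EF_Task 2 = 8
ES_Task 3 = 8; EF_Task 3 = 8+9 = 17
ES_Task 4 = max(EF_Task 1=4, EF_Task 2=8) = 8; EF_Task 4 = 8+3 = 11
ES_Task 5 = max(EF_Task 1=4, EF_Task 2=8) = 8; EF_Task 5 = 8+11 = 19
ES_Task 6 = 4; EF_Task 6 = 4+4 = 8
ES_Task 7 = max(EF_Task 1=4, EF_Task 2=8) = 8; EF_Task 7 = 8+10 = 18
ES_Task 8 = 19; EF_Task 8 = 19+3 = 22
ES_Task 9 = 8; EF_Task 9 = 8+15 = 23
ES_Task 10 = max(EF_Task 3=17, EF_Task 4=11, EF_Task 6=8, EF_Task 7=18, EF_Task 8=22, EF_Task 9=23) = 23; EF_Task 10 = 23+6 = 29
Expected project duration μ = 29 hours. Critical path: Task 2 → Task 9 → Task 10.

29 hours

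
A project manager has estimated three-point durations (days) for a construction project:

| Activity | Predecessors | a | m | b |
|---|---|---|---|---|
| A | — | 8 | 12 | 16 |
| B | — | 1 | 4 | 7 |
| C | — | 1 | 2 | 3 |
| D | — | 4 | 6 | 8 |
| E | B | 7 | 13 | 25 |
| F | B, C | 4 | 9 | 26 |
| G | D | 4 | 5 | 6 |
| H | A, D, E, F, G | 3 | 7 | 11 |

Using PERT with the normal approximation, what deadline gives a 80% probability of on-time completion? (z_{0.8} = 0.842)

te_A = (8 + 4·12 + 16)/6 = 72/6 = 12; σ²_A = ((16−8)/6)² = 1.778
te_B = (1 + 4·4 + 7)/6 = 24/6 = 4; σ²_B = ((7−1)/6)² = 1.000
te_C = (1 + 4·2 + 3)/6 = 12/6 = 2; σ²_C = ((3−1)/6)² = 0.111
te_D = (4 + 4·6 + 8)/6 = 36/6 = 6; σ²_D = ((8−4)/6)² = 0.444
te_E = (7 + 4·13 + 25)/6 = 84/6 = 14; σ²_E = ((25−7)/6)² = 9.000
te_F = (4 + 4·9 + 26)/6 = 66/6 = 11; σ²_F = ((26−4)/6)² = 13.444
te_G = (4 + 4·5 + 6)/6 = 30/6 = 5; σ²_G = ((6−4)/6)² = 0.111
te_H = (3 + 4·7 + 11)/6 = 42/6 = 7; σ²_H = ((11−3)/6)² = 1.778

Forward pass:
ES_A = 0; EF_A = 12
ES_B = 0; EF_B = 4
ES_C = 0; EF_C = 2
ES_D = 0; EF_D = 6
ES_E = 4; EF_E = 4+14 = 18
ES_F = max(EF_B=4, EF_C=2) = 4; EF_F = 4+11 = 15
ES_G = 6; EF_G = 6+5 = 11
ES_H = max(EF_A=12, EF_D=6, EF_E=18, EF_F=15, EF_G=11) = 18; EF_H = 18+7 = 25
Expected project duration μ = 25 days. Critical path: B → E → H.

Variance along critical path = 1.000 + 9.000 + 1.778 = 11.778; σ = 3.432 days.
D = μ + z·σ = 25 + 0.842·3.432 = 27.9 days

27.9 days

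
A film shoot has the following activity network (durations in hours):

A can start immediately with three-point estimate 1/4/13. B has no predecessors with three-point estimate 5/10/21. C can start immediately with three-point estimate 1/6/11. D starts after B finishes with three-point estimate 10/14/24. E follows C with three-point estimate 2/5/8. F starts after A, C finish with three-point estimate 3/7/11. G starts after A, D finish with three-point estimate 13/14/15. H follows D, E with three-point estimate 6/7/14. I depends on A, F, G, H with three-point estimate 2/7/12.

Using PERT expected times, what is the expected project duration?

te_A = (1 + 4·4 + 13)/6 = 30/6 = 5
te_B = (5 + 4·10 + 21)/6 = 66/6 = 11
te_C = (1 + 4·6 + 11)/6 = 36/6 = 6
te_D = (10 + 4·14 + 24)/6 = 90/6 = 15
te_E = (2 + 4·5 + 8)/6 = 30/6 = 5
te_F = (3 + 4·7 + 11)/6 = 42/6 = 7
te_G = (13 + 4·14 + 15)/6 = 84/6 = 14
te_H = (6 + 4·7 + 14)/6 = 48/6 = 8
te_I = (2 + 4·7 + 12)/6 = 42/6 = 7

Forward pass:
ES_A = 0; EF_A = 5
ES_B = 0; EF_B = 11
ES_C = 0; EF_C = 6
ES_D = 11; EF_D = 11+15 = 26
ES_E = 6; EF_E = 6+5 = 11
ES_F = max(EF_A=5, EF_C=6) = 6; EF_F = 6+7 = 13
ES_G = max(EF_A=5, EF_D=26) = 26; EF_G = 26+14 = 40
ES_H = max(EF_D=26, EF_E=11) = 26; EF_H = 26+8 = 34
ES_I = max(EF_A=5, EF_F=13, EF_G=40, EF_H=34) = 40; EF_I = 40+7 = 47
Expected project duration μ = 47 hours. Critical path: B → D → G → I.

47 hours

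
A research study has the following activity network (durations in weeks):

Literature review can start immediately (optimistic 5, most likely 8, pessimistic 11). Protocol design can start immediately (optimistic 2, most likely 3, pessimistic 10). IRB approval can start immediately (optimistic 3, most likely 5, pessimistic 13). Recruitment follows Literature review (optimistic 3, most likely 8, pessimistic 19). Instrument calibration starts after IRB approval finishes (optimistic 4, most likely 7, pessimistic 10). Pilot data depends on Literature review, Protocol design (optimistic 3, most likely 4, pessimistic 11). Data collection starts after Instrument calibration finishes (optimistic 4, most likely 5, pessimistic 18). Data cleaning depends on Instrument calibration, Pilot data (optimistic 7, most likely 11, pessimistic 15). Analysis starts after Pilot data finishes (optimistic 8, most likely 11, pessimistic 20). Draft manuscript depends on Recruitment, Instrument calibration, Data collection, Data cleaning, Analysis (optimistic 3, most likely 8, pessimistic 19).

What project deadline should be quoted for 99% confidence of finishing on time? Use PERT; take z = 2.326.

te_Literature review = (5 + 4·8 + 11)/6 = 48/6 = 8; σ²_Literature review = ((11−5)/6)² = 1.000
te_Protocol design = (2 + 4·3 + 10)/6 = 24/6 = 4; σ²_Protocol design = ((10−2)/6)² = 1.778
te_IRB approval = (3 + 4·5 + 13)/6 = 36/6 = 6; σ²_IRB approval = ((13−3)/6)² = 2.778
te_Recruitment = (3 + 4·8 + 19)/6 = 54/6 = 9; σ²_Recruitment = ((19−3)/6)² = 7.111
te_Instrument calibration = (4 + 4·7 + 10)/6 = 42/6 = 7; σ²_Instrument calibration = ((10−4)/6)² = 1.000
te_Pilot data = (3 + 4·4 + 11)/6 = 30/6 = 5; σ²_Pilot data = ((11−3)/6)² = 1.778
te_Data collection = (4 + 4·5 + 18)/6 = 42/6 = 7; σ²_Data collection = ((18−4)/6)² = 5.444
te_Data cleaning = (7 + 4·11 + 15)/6 = 66/6 = 11; σ²_Data cleaning = ((15−7)/6)² = 1.778
te_Analysis = (8 + 4·11 + 20)/6 = 72/6 = 12; σ²_Analysis = ((20−8)/6)² = 4.000
te_Draft manuscript = (3 + 4·8 + 19)/6 = 54/6 = 9; σ²_Draft manuscript = ((19−3)/6)² = 7.111

Forward pass:
ES_Literature review = 0; EF_Literature review = 8
ES_Protocol design = 0; EF_Protocol design = 4
ES_IRB approval = 0; EF_IRB approval = 6
ES_Recruitment = 8; EF_Recruitment = 8+9 = 17
ES_Instrument calibration = 6; EF_Instrument calibration = 6+7 = 13
ES_Pilot data = max(EF_Literature review=8, EF_Protocol design=4) = 8; EF_Pilot data = 8+5 = 13
ES_Data collection = 13; EF_Data collection = 13+7 = 20
ES_Data cleaning = max(EF_Instrument calibration=13, EF_Pilot data=13) = 13; EF_Data cleaning = 13+11 = 24
ES_Analysis = 13; EF_Analysis = 13+12 = 25
ES_Draft manuscript = max(EF_Recruitment=17, EF_Instrument calibration=13, EF_Data collection=20, EF_Data cleaning=24, EF_Analysis=25) = 25; EF_Draft manuscript = 25+9 = 34
Expected project duration μ = 34 weeks. Critical path: Literature review → Pilot data → Analysis → Draft manuscript.

Variance along critical path = 1.000 + 1.778 + 4.000 + 7.111 = 13.889; σ = 3.727 weeks.
D = μ + z·σ = 34 + 2.326·3.727 = 42.7 weeks

42.7 weeks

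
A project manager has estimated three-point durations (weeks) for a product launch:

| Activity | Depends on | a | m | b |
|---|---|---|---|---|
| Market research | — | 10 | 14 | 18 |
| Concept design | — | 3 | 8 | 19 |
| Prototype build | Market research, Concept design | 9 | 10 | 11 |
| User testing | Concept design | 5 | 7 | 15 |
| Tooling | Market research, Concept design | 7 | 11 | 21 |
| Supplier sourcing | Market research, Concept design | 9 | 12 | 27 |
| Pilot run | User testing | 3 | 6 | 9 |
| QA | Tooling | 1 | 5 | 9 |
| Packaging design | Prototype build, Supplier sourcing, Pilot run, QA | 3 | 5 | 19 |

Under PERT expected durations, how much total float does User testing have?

8 weeks

te_Market research = (10 + 4·14 + 18)/6 = 84/6 = 14
te_Concept design = (3 + 4·8 + 19)/6 = 54/6 = 9
te_Prototype build = (9 + 4·10 + 11)/6 = 60/6 = 10
te_User testing = (5 + 4·7 + 15)/6 = 48/6 = 8
te_Tooling = (7 + 4·11 + 21)/6 = 72/6 = 12
te_Supplier sourcing = (9 + 4·12 + 27)/6 = 84/6 = 14
te_Pilot run = (3 + 4·6 + 9)/6 = 36/6 = 6
te_QA = (1 + 4·5 + 9)/6 = 30/6 = 5
te_Packaging design = (3 + 4·5 + 19)/6 = 42/6 = 7

Forward pass:
ES_Market research = 0; EF_Market research = 14
ES_Concept design = 0; EF_Concept design = 9
ES_Prototype build = max(EF_Market research=14, EF_Concept design=9) = 14; EF_Prototype build = 14+10 = 24
ES_User testing = 9; EF_User testing = 9+8 = 17
ES_Tooling = max(EF_Market research=14, EF_Concept design=9) = 14; EF_Tooling = 14+12 = 26
ES_Supplier sourcing = max(EF_Market research=14, EF_Concept design=9) = 14; EF_Supplier sourcing = 14+14 = 28
ES_Pilot run = 17; EF_Pilot run = 17+6 = 23
ES_QA = 26; EF_QA = 26+5 = 31
ES_Packaging design = max(EF_Prototype build=24, EF_Supplier sourcing=28, EF_Pilot run=23, EF_QA=31) = 31; EF_Packaging design = 31+7 = 38
Expected project duration μ = 38 weeks. Critical path: Market research → Tooling → QA → Packaging design.

Backward pass:
LF_Packaging design = 38; LS_Packaging design = 38−7 = 31
LF_QA = LS_Packaging design = 31; LS_QA = 31−5 = 26
LF_Pilot run = LS_Packaging design = 31; LS_Pilot run = 31−6 = 25
LF_Supplier sourcing = LS_Packaging design = 31; LS_Supplier sourcing = 31−14 = 17
LF_Tooling = LS_QA = 26; LS_Tooling = 26−12 = 14
LF_User testing = LS_Pilot run = 25; LS_User testing = 25−8 = 17
LF_Prototype build = LS_Packaging design = 31; LS_Prototype build = 31−10 = 21
LF_Concept design = min(LS_Prototype build=21, LS_User testing=17, LS_Tooling=14, LS_Supplier sourcing=17) = 14; LS_Concept design = 14−9 = 5
LF_Market research = min(LS_Prototype build=21, LS_Tooling=14, LS_Supplier sourcing=17) = 14; LS_Market research = 14−14 = 0
Slack_User testing = LS_User testing − ES_User testing = 17 − 9 = 8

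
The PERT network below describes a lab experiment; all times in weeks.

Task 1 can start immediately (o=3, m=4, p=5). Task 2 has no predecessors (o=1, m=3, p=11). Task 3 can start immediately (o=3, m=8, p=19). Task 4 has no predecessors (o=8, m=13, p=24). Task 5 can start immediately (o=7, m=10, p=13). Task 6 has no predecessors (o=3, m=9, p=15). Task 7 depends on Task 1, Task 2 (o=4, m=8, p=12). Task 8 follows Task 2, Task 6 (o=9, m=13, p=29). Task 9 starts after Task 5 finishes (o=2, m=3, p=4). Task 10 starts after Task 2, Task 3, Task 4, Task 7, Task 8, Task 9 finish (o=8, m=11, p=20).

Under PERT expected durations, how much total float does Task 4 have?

te_Task 1 = (3 + 4·4 + 5)/6 = 24/6 = 4
te_Task 2 = (1 + 4·3 + 11)/6 = 24/6 = 4
te_Task 3 = (3 + 4·8 + 19)/6 = 54/6 = 9
te_Task 4 = (8 + 4·13 + 24)/6 = 84/6 = 14
te_Task 5 = (7 + 4·10 + 13)/6 = 60/6 = 10
te_Task 6 = (3 + 4·9 + 15)/6 = 54/6 = 9
te_Task 7 = (4 + 4·8 + 12)/6 = 48/6 = 8
te_Task 8 = (9 + 4·13 + 29)/6 = 90/6 = 15
te_Task 9 = (2 + 4·3 + 4)/6 = 18/6 = 3
te_Task 10 = (8 + 4·11 + 20)/6 = 72/6 = 12

Forward pass:
ES_Task 1 = 0; EF_Task 1 = 4
ES_Task 2 = 0; EF_Task 2 = 4
ES_Task 3 = 0; EF_Task 3 = 9
ES_Task 4 = 0; EF_Task 4 = 14
ES_Task 5 = 0; EF_Task 5 = 10
ES_Task 6 = 0; EF_Task 6 = 9
ES_Task 7 = max(EF_Task 1=4, EF_Task 2=4) = 4; EF_Task 7 = 4+8 = 12
ES_Task 8 = max(EF_Task 2=4, EF_Task 6=9) = 9; EF_Task 8 = 9+15 = 24
ES_Task 9 = 10; EF_Task 9 = 10+3 = 13
ES_Task 10 = max(EF_Task 2=4, EF_Task 3=9, EF_Task 4=14, EF_Task 7=12, EF_Task 8=24, EF_Task 9=13) = 24; EF_Task 10 = 24+12 = 36
Expected project duration μ = 36 weeks. Critical path: Task 6 → Task 8 → Task 10.

Backward pass:
LF_Task 10 = 36; LS_Task 10 = 36−12 = 24
LF_Task 9 = LS_Task 10 = 24; LS_Task 9 = 24−3 = 21
LF_Task 8 = LS_Task 10 = 24; LS_Task 8 = 24−15 = 9
LF_Task 7 = LS_Task 10 = 24; LS_Task 7 = 24−8 = 16
LF_Task 6 = LS_Task 8 = 9; LS_Task 6 = 9−9 = 0
LF_Task 5 = LS_Task 9 = 21; LS_Task 5 = 21−10 = 11
LF_Task 4 = LS_Task 10 = 24; LS_Task 4 = 24−14 = 10
LF_Task 3 = LS_Task 10 = 24; LS_Task 3 = 24−9 = 15
LF_Task 2 = min(LS_Task 7=16, LS_Task 8=9, LS_Task 10=24) = 9; LS_Task 2 = 9−4 = 5
LF_Task 1 = LS_Task 7 = 16; LS_Task 1 = 16−4 = 12
Slack_Task 4 = LS_Task 4 − ES_Task 4 = 10 − 0 = 10

10 weeks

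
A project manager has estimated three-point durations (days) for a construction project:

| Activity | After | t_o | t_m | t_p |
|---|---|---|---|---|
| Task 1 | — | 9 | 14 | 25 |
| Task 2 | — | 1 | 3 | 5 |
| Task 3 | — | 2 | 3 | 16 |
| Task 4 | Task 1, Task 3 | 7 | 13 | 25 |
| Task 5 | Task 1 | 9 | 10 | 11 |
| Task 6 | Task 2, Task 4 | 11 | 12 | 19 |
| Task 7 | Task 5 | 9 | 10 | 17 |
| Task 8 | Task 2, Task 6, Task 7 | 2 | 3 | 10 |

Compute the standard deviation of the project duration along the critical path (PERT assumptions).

4.43 days

te_Task 1 = (9 + 4·14 + 25)/6 = 90/6 = 15; σ²_Task 1 = ((25−9)/6)² = 7.111
te_Task 2 = (1 + 4·3 + 5)/6 = 18/6 = 3; σ²_Task 2 = ((5−1)/6)² = 0.444
te_Task 3 = (2 + 4·3 + 16)/6 = 30/6 = 5; σ²_Task 3 = ((16−2)/6)² = 5.444
te_Task 4 = (7 + 4·13 + 25)/6 = 84/6 = 14; σ²_Task 4 = ((25−7)/6)² = 9.000
te_Task 5 = (9 + 4·10 + 11)/6 = 60/6 = 10; σ²_Task 5 = ((11−9)/6)² = 0.111
te_Task 6 = (11 + 4·12 + 19)/6 = 78/6 = 13; σ²_Task 6 = ((19−11)/6)² = 1.778
te_Task 7 = (9 + 4·10 + 17)/6 = 66/6 = 11; σ²_Task 7 = ((17−9)/6)² = 1.778
te_Task 8 = (2 + 4·3 + 10)/6 = 24/6 = 4; σ²_Task 8 = ((10−2)/6)² = 1.778

Forward pass:
ES_Task 1 = 0; EF_Task 1 = 15
ES_Task 2 = 0; EF_Task 2 = 3
ES_Task 3 = 0; EF_Task 3 = 5
ES_Task 4 = max(EF_Task 1=15, EF_Task 3=5) = 15; EF_Task 4 = 15+14 = 29
ES_Task 5 = 15; EF_Task 5 = 15+10 = 25
ES_Task 6 = max(EF_Task 2=3, EF_Task 4=29) = 29; EF_Task 6 = 29+13 = 42
ES_Task 7 = 25; EF_Task 7 = 25+11 = 36
ES_Task 8 = max(EF_Task 2=3, EF_Task 6=42, EF_Task 7=36) = 42; EF_Task 8 = 42+4 = 46
Expected project duration μ = 46 days. Critical path: Task 1 → Task 4 → Task 6 → Task 8.

Variance along critical path = 7.111 + 9.000 + 1.778 + 1.778 = 19.667
σ = √19.667 = 4.435 days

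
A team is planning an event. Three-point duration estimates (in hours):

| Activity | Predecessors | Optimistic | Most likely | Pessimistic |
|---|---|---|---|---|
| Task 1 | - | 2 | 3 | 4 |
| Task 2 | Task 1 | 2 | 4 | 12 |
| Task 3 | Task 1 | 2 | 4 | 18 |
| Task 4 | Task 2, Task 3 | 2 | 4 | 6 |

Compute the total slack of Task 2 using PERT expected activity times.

1 hours

te_Task 1 = (2 + 4·3 + 4)/6 = 18/6 = 3
te_Task 2 = (2 + 4·4 + 12)/6 = 30/6 = 5
te_Task 3 = (2 + 4·4 + 18)/6 = 36/6 = 6
te_Task 4 = (2 + 4·4 + 6)/6 = 24/6 = 4

Forward pass:
ES_Task 1 = 0; EF_Task 1 = 3
ES_Task 2 = 3; EF_Task 2 = 3+5 = 8
ES_Task 3 = 3; EF_Task 3 = 3+6 = 9
ES_Task 4 = max(EF_Task 2=8, EF_Task 3=9) = 9; EF_Task 4 = 9+4 = 13
Expected project duration μ = 13 hours. Critical path: Task 1 → Task 3 → Task 4.

Backward pass:
LF_Task 4 = 13; LS_Task 4 = 13−4 = 9
LF_Task 3 = LS_Task 4 = 9; LS_Task 3 = 9−6 = 3
LF_Task 2 = LS_Task 4 = 9; LS_Task 2 = 9−5 = 4
LF_Task 1 = min(LS_Task 2=4, LS_Task 3=3) = 3; LS_Task 1 = 3−3 = 0
Slack_Task 2 = LS_Task 2 − ES_Task 2 = 4 − 3 = 1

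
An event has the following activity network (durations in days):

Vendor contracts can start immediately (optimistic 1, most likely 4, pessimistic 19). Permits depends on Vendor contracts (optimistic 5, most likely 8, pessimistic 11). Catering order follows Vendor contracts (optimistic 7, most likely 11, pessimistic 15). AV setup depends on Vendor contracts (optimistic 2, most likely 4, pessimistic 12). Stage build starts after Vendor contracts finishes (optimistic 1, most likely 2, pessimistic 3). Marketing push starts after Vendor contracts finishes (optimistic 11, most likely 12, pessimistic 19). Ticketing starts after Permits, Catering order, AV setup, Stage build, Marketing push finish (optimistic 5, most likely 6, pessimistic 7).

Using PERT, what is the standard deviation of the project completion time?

3.30 days

te_Vendor contracts = (1 + 4·4 + 19)/6 = 36/6 = 6; σ²_Vendor contracts = ((19−1)/6)² = 9.000
te_Permits = (5 + 4·8 + 11)/6 = 48/6 = 8; σ²_Permits = ((11−5)/6)² = 1.000
te_Catering order = (7 + 4·11 + 15)/6 = 66/6 = 11; σ²_Catering order = ((15−7)/6)² = 1.778
te_AV setup = (2 + 4·4 + 12)/6 = 30/6 = 5; σ²_AV setup = ((12−2)/6)² = 2.778
te_Stage build = (1 + 4·2 + 3)/6 = 12/6 = 2; σ²_Stage build = ((3−1)/6)² = 0.111
te_Marketing push = (11 + 4·12 + 19)/6 = 78/6 = 13; σ²_Marketing push = ((19−11)/6)² = 1.778
te_Ticketing = (5 + 4·6 + 7)/6 = 36/6 = 6; σ²_Ticketing = ((7−5)/6)² = 0.111

Forward pass:
ES_Vendor contracts = 0; EF_Vendor contracts = 6
ES_Permits = 6; EF_Permits = 6+8 = 14
ES_Catering order = 6; EF_Catering order = 6+11 = 17
ES_AV setup = 6; EF_AV setup = 6+5 = 11
ES_Stage build = 6; EF_Stage build = 6+2 = 8
ES_Marketing push = 6; EF_Marketing push = 6+13 = 19
ES_Ticketing = max(EF_Permits=14, EF_Catering order=17, EF_AV setup=11, EF_Stage build=8, EF_Marketing push=19) = 19; EF_Ticketing = 19+6 = 25
Expected project duration μ = 25 days. Critical path: Vendor contracts → Marketing push → Ticketing.

Variance along critical path = 9.000 + 1.778 + 0.111 = 10.889
σ = √10.889 = 3.300 days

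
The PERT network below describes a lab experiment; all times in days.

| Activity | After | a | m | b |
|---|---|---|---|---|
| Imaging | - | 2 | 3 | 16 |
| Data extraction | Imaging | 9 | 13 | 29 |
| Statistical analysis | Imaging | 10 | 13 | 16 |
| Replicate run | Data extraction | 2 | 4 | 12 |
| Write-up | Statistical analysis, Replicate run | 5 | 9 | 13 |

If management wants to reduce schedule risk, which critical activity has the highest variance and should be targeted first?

te_Imaging = (2 + 4·3 + 16)/6 = 30/6 = 5; σ²_Imaging = ((16−2)/6)² = 5.444
te_Data extraction = (9 + 4·13 + 29)/6 = 90/6 = 15; σ²_Data extraction = ((29−9)/6)² = 11.111
te_Statistical analysis = (10 + 4·13 + 16)/6 = 78/6 = 13; σ²_Statistical analysis = ((16−10)/6)² = 1.000
te_Replicate run = (2 + 4·4 + 12)/6 = 30/6 = 5; σ²_Replicate run = ((12−2)/6)² = 2.778
te_Write-up = (5 + 4·9 + 13)/6 = 54/6 = 9; σ²_Write-up = ((13−5)/6)² = 1.778

Forward pass:
ES_Imaging = 0; EF_Imaging = 5
ES_Data extraction = 5; EF_Data extraction = 5+15 = 20
ES_Statistical analysis = 5; EF_Statistical analysis = 5+13 = 18
ES_Replicate run = 20; EF_Replicate run = 20+5 = 25
ES_Write-up = max(EF_Statistical analysis=18, EF_Replicate run=25) = 25; EF_Write-up = 25+9 = 34
Expected project duration μ = 34 days. Critical path: Imaging → Data extraction → Replicate run → Write-up.

Variances on critical path: σ²_Imaging=5.444, σ²_Data extraction=11.111, σ²_Replicate run=2.778, σ²_Write-up=1.778.
Largest is σ²_Data extraction = 11.111.

Data extraction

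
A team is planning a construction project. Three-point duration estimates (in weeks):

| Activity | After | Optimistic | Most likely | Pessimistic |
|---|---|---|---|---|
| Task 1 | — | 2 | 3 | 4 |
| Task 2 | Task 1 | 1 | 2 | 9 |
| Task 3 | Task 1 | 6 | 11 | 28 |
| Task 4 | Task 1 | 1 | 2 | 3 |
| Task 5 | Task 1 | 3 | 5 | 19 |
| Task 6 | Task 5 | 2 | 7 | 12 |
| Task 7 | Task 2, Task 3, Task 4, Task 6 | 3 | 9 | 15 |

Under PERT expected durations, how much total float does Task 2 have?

11 weeks

te_Task 1 = (2 + 4·3 + 4)/6 = 18/6 = 3
te_Task 2 = (1 + 4·2 + 9)/6 = 18/6 = 3
te_Task 3 = (6 + 4·11 + 28)/6 = 78/6 = 13
te_Task 4 = (1 + 4·2 + 3)/6 = 12/6 = 2
te_Task 5 = (3 + 4·5 + 19)/6 = 42/6 = 7
te_Task 6 = (2 + 4·7 + 12)/6 = 42/6 = 7
te_Task 7 = (3 + 4·9 + 15)/6 = 54/6 = 9

Forward pass:
ES_Task 1 = 0; EF_Task 1 = 3
ES_Task 2 = 3; EF_Task 2 = 3+3 = 6
ES_Task 3 = 3; EF_Task 3 = 3+13 = 16
ES_Task 4 = 3; EF_Task 4 = 3+2 = 5
ES_Task 5 = 3; EF_Task 5 = 3+7 = 10
ES_Task 6 = 10; EF_Task 6 = 10+7 = 17
ES_Task 7 = max(EF_Task 2=6, EF_Task 3=16, EF_Task 4=5, EF_Task 6=17) = 17; EF_Task 7 = 17+9 = 26
Expected project duration μ = 26 weeks. Critical path: Task 1 → Task 5 → Task 6 → Task 7.

Backward pass:
LF_Task 7 = 26; LS_Task 7 = 26−9 = 17
LF_Task 6 = LS_Task 7 = 17; LS_Task 6 = 17−7 = 10
LF_Task 5 = LS_Task 6 = 10; LS_Task 5 = 10−7 = 3
LF_Task 4 = LS_Task 7 = 17; LS_Task 4 = 17−2 = 15
LF_Task 3 = LS_Task 7 = 17; LS_Task 3 = 17−13 = 4
LF_Task 2 = LS_Task 7 = 17; LS_Task 2 = 17−3 = 14
LF_Task 1 = min(LS_Task 2=14, LS_Task 3=4, LS_Task 4=15, LS_Task 5=3) = 3; LS_Task 1 = 3−3 = 0
Slack_Task 2 = LS_Task 2 − ES_Task 2 = 14 − 3 = 11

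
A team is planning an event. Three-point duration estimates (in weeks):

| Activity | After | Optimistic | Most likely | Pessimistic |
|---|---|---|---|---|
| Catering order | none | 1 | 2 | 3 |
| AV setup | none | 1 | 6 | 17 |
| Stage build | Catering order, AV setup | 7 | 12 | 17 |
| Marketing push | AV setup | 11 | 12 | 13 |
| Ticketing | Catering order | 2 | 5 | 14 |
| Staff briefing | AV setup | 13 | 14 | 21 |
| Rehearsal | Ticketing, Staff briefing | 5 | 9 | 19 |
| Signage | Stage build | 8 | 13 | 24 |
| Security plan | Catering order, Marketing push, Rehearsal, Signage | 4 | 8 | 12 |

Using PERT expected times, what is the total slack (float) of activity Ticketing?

te_Catering order = (1 + 4·2 + 3)/6 = 12/6 = 2
te_AV setup = (1 + 4·6 + 17)/6 = 42/6 = 7
te_Stage build = (7 + 4·12 + 17)/6 = 72/6 = 12
te_Marketing push = (11 + 4·12 + 13)/6 = 72/6 = 12
te_Ticketing = (2 + 4·5 + 14)/6 = 36/6 = 6
te_Staff briefing = (13 + 4·14 + 21)/6 = 90/6 = 15
te_Rehearsal = (5 + 4·9 + 19)/6 = 60/6 = 10
te_Signage = (8 + 4·13 + 24)/6 = 84/6 = 14
te_Security plan = (4 + 4·8 + 12)/6 = 48/6 = 8

Forward pass:
ES_Catering order = 0; EF_Catering order = 2
ES_AV setup = 0; EF_AV setup = 7
ES_Stage build = max(EF_Catering order=2, EF_AV setup=7) = 7; EF_Stage build = 7+12 = 19
ES_Marketing push = 7; EF_Marketing push = 7+12 = 19
ES_Ticketing = 2; EF_Ticketing = 2+6 = 8
ES_Staff briefing = 7; EF_Staff briefing = 7+15 = 22
ES_Rehearsal = max(EF_Ticketing=8, EF_Staff briefing=22) = 22; EF_Rehearsal = 22+10 = 32
ES_Signage = 19; EF_Signage = 19+14 = 33
ES_Security plan = max(EF_Catering order=2, EF_Marketing push=19, EF_Rehearsal=32, EF_Signage=33) = 33; EF_Security plan = 33+8 = 41
Expected project duration μ = 41 weeks. Critical path: AV setup → Stage build → Signage → Security plan.

Backward pass:
LF_Security plan = 41; LS_Security plan = 41−8 = 33
LF_Signage = LS_Security plan = 33; LS_Signage = 33−14 = 19
LF_Rehearsal = LS_Security plan = 33; LS_Rehearsal = 33−10 = 23
LF_Staff briefing = LS_Rehearsal = 23; LS_Staff briefing = 23−15 = 8
LF_Ticketing = LS_Rehearsal = 23; LS_Ticketing = 23−6 = 17
LF_Marketing push = LS_Security plan = 33; LS_Marketing push = 33−12 = 21
LF_Stage build = LS_Signage = 19; LS_Stage build = 19−12 = 7
LF_AV setup = min(LS_Stage build=7, LS_Marketing push=21, LS_Staff briefing=8) = 7; LS_AV setup = 7−7 = 0
LF_Catering order = min(LS_Stage build=7, LS_Ticketing=17, LS_Security plan=33) = 7; LS_Catering order = 7−2 = 5
Slack_Ticketing = LS_Ticketing − ES_Ticketing = 17 − 2 = 15

15 weeks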